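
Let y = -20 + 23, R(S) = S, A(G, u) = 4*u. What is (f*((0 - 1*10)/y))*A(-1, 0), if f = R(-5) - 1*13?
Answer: 0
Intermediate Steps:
y = 3
f = -18 (f = -5 - 1*13 = -5 - 13 = -18)
(f*((0 - 1*10)/y))*A(-1, 0) = (-18*(0 - 1*10)/3)*(4*0) = -18*(0 - 10)/3*0 = -(-180)/3*0 = -18*(-10/3)*0 = 60*0 = 0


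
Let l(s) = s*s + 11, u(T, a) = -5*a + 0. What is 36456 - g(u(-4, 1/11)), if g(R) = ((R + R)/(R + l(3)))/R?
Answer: 7838018/215 ≈ 36456.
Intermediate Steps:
u(T, a) = -5*a
l(s) = 11 + s² (l(s) = s² + 11 = 11 + s²)
g(R) = 2/(20 + R) (g(R) = ((R + R)/(R + (11 + 3²)))/R = ((2*R)/(R + (11 + 9)))/R = ((2*R)/(R + 20))/R = ((2*R)/(20 + R))/R = (2*R/(20 + R))/R = 2/(20 + R))
36456 - g(u(-4, 1/11)) = 36456 - 2/(20 - 5/11) = 36456 - 2/215/11 = 36456 - 2*11/215 = 36456 - 1*22/215 = 36456 - 22/215 = 7838018/215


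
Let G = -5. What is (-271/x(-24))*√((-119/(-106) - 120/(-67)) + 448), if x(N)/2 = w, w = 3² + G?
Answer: -813*√2527040742/56816 ≈ -719.33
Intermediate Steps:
w = 4 (w = 3² - 5 = 9 - 5 = 4)
x(N) = 8 (x(N) = 2*4 = 8)
(-271/x(-24))*√((-119/(-106) - 120/(-67)) + 448) = (-271/8)*√((-119/(-106) - 120/(-67)) + 448) = (-271*⅛)*√((-119*(-1/106) - 120*(-1/67)) + 448) = -271*√((119/106 + 120/67) + 448)/8 = -271*√(20693/7102 + 448)/8 = -813*√2527040742/56816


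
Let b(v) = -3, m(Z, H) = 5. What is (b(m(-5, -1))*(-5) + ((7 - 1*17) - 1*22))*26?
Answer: -442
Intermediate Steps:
(b(m(-5, -1))*(-5) + ((7 - 1*17) - 1*22))*26 = (-3*(-5) + ((7 - 1*17) - 1*22))*26 = (15 + ((7 - 17) - 22))*26 = (15 + (-10 - 22))*26 = (15 - 32)*26 = -17*26 = -442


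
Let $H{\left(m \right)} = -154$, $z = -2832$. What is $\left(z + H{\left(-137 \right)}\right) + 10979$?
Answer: $7993$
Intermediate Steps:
$\left(z + H{\left(-137 \right)}\right) + 10979 = \left(-2832 - 154\right) + 10979 = -2986 + 10979 = 7993$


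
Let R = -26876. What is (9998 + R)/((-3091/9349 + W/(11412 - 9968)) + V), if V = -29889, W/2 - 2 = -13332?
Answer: 18987688114/33646157719 ≈ 0.56433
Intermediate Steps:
W = -26660 (W = 4 + 2*(-13332) = 4 - 26664 = -26660)
(9998 + R)/((-3091/9349 + W/(11412 - 9968)) + V) = (9998 - 26876)/((-3091/9349 - 26660/(11412 - 9968)) - 29889) = -16878/((-3091*1/9349 - 26660/1444) - 29889) = -16878/((-3091/9349 - 26660*1/1444) - 29889) = -16878/((-3091/9349 - 6665/361) - 29889) = -16878/(-63426936/3374989 - 29889) = -16878/(-100938473157/3374989) = -16878*(-3374989/100938473157) = 18987688114/33646157719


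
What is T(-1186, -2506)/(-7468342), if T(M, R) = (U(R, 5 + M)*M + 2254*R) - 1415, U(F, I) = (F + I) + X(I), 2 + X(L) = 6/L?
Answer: 1505513969/8820111902 ≈ 0.17069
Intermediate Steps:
X(L) = -2 + 6/L
U(F, I) = -2 + F + I + 6/I (U(F, I) = (F + I) + (-2 + 6/I) = -2 + F + I + 6/I)
T(M, R) = -1415 + 2254*R + M*(3 + M + R + 6/(5 + M)) (T(M, R) = ((-2 + R + (5 + M) + 6/(5 + M))*M + 2254*R) - 1415 = ((3 + M + R + 6/(5 + M))*M + 2254*R) - 1415 = (M*(3 + M + R + 6/(5 + M)) + 2254*R) - 1415 = (2254*R + M*(3 + M + R + 6/(5 + M))) - 1415 = -1415 + 2254*R + M*(3 + M + R + 6/(5 + M)))
T(-1186, -2506)/(-7468342) = ((-1186*(6 + (5 - 1186)*(3 - 1186 - 2506)) + (-1415 + 2254*(-2506))*(5 - 1186))/(5 - 1186))/(-7468342) = ((-1186*(6 - 1181*(-3689)) + (-1415 - 5648524)*(-1181))/(-1181))*(-1/7468342) = -(-1186*(6 + 4356709) - 5649939*(-1181))/1181*(-1/7468342) = -(-1186*4356715 + 6672577959)/1181*(-1/7468342) = -(-5167063990 + 6672577959)/1181*(-1/7468342) = -1/1181*1505513969*(-1/7468342) = -1505513969/1181*(-1/7468342) = 1505513969/8820111902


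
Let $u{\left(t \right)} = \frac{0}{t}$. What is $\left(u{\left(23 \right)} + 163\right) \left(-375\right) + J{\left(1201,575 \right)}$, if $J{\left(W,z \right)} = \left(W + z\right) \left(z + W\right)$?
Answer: $3093051$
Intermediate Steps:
$J{\left(W,z \right)} = \left(W + z\right)^{2}$ ($J{\left(W,z \right)} = \left(W + z\right) \left(W + z\right) = \left(W + z\right)^{2}$)
$u{\left(t \right)} = 0$
$\left(u{\left(23 \right)} + 163\right) \left(-375\right) + J{\left(1201,575 \right)} = \left(0 + 163\right) \left(-375\right) + \left(1201 + 575\right)^{2} = 163 \left(-375\right) + 1776^{2} = -61125 + 3154176 = 3093051$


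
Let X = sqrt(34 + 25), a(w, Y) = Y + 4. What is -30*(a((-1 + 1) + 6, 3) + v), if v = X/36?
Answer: -210 - 5*sqrt(59)/6 ≈ -216.40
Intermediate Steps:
a(w, Y) = 4 + Y
X = sqrt(59) ≈ 7.6811
v = sqrt(59)/36 ≈ 0.21337
-30*(a((-1 + 1) + 6, 3) + v) = -30*((4 + 3) + sqrt(59)/36) = -30*(7 + sqrt(59)/36) = -210 - 5*sqrt(59)/6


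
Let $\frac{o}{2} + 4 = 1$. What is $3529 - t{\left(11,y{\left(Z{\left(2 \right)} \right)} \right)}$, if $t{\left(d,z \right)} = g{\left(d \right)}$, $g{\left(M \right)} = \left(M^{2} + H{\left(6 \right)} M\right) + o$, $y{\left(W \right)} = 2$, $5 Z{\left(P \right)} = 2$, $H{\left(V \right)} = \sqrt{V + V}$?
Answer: $3414 - 22 \sqrt{3} \approx 3375.9$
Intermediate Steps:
$o = -6$ ($o = -8 + 2 \cdot 1 = -8 + 2 = -6$)
$H{\left(V \right)} = \sqrt{2} \sqrt{V}$ ($H{\left(V \right)} = \sqrt{2 V} = \sqrt{2} \sqrt{V}$)
$Z{\left(P \right)} = \frac{2}{5}$ ($Z{\left(P \right)} = \frac{1}{5} \cdot 2 = \frac{2}{5}$)
$g{\left(M \right)} = -6 + M^{2} + 2 M \sqrt{3}$ ($g{\left(M \right)} = \left(M^{2} + \sqrt{2} \sqrt{6} M\right) - 6 = \left(M^{2} + 2 \sqrt{3} M\right) - 6 = \left(M^{2} + 2 M \sqrt{3}\right) - 6 = -6 + M^{2} + 2 M \sqrt{3}$)
$t{\left(d,z \right)} = -6 + d^{2} + 2 d \sqrt{3}$
$3529 - t{\left(11,y{\left(Z{\left(2 \right)} \right)} \right)} = 3529 - \left(-6 + 11^{2} + 2 \cdot 11 \sqrt{3}\right) = 3529 - \left(-6 + 121 + 22 \sqrt{3}\right) = 3529 - \left(115 + 22 \sqrt{3}\right) = 3414 - 22 \sqrt{3}$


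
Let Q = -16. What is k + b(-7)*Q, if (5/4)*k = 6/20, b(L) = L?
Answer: 2806/25 ≈ 112.24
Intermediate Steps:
k = 6/25 (k = 4*(6/20)/5 = 4*(6*(1/20))/5 = (⅘)*(3/10) = 6/25 ≈ 0.24000)
k + b(-7)*Q = 6/25 - 7*(-16) = 6/25 + 112 = 2806/25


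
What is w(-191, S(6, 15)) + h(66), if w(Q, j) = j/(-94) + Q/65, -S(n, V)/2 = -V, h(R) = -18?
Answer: -64942/3055 ≈ -21.258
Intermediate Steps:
S(n, V) = 2*V (S(n, V) = -(-2)*V = 2*V)
w(Q, j) = -j/94 + Q/65 (w(Q, j) = j*(-1/94) + Q*(1/65) = -j/94 + Q/65)
w(-191, S(6, 15)) + h(66) = (-15/47 + (1/65)*(-191)) - 18 = (-1/94*30 - 191/65) - 18 = (-15/47 - 191/65) - 18 = -9952/3055 - 18 = -64942/3055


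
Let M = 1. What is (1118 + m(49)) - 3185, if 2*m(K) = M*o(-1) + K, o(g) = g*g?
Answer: -2042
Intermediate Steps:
o(g) = g²
m(K) = ½ + K/2 (m(K) = (1*(-1)² + K)/2 = (1*1 + K)/2 = (1 + K)/2 = ½ + K/2)
(1118 + m(49)) - 3185 = (1118 + (½ + (½)*49)) - 3185 = (1118 + (½ + 49/2)) - 3185 = (1118 + 25) - 3185 = 1143 - 3185 = -2042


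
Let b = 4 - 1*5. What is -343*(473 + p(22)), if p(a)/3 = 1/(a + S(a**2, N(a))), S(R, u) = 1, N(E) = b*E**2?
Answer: -3732526/23 ≈ -1.6228e+5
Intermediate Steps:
b = -1 (b = 4 - 5 = -1)
N(E) = -E**2
p(a) = 3/(1 + a) (p(a) = 3/(a + 1) = 3/(1 + a))
-343*(473 + p(22)) = -343*(473 + 3/(1 + 22)) = -343*(473 + 3/23) = -343*10882/23 = -3732526/23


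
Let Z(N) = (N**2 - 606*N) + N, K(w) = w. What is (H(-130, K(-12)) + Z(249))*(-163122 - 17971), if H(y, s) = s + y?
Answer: 16078523098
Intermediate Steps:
Z(N) = N**2 - 605*N
(H(-130, K(-12)) + Z(249))*(-163122 - 17971) = ((-12 - 130) + 249*(-605 + 249))*(-163122 - 17971) = (-142 + 249*(-356))*(-181093) = (-142 - 88644)*(-181093) = -88786*(-181093) = 16078523098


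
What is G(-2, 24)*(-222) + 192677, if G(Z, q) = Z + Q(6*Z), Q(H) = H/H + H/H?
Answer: 192677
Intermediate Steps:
Q(H) = 2 (Q(H) = 1 + 1 = 2)
G(Z, q) = 2 + Z (G(Z, q) = Z + 2 = 2 + Z)
G(-2, 24)*(-222) + 192677 = (2 - 2)*(-222) + 192677 = 0*(-222) + 192677 = 0 + 192677 = 192677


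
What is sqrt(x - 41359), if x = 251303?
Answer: 2*sqrt(52486) ≈ 458.20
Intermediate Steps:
sqrt(x - 41359) = sqrt(251303 - 41359) = sqrt(209944) = 2*sqrt(52486)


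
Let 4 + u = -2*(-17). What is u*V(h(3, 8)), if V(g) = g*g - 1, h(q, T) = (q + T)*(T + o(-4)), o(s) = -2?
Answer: 130650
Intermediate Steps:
h(q, T) = (-2 + T)*(T + q) (h(q, T) = (q + T)*(T - 2) = (T + q)*(-2 + T) = (-2 + T)*(T + q))
V(g) = -1 + g² (V(g) = g² - 1 = -1 + g²)
u = 30 (u = -4 - 2*(-17) = -4 + 34 = 30)
u*V(h(3, 8)) = 30*(-1 + (8² - 2*8 - 2*3 + 8*3)²) = 30*(-1 + (64 - 16 - 6 + 24)²) = 30*(-1 + 66²) = 30*(-1 + 4356) = 30*4355 = 130650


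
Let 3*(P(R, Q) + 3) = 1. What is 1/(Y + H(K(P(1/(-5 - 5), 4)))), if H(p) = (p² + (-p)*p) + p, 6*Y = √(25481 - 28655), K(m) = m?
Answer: -48/1715 - 69*I*√6/1715 ≈ -0.027988 - 0.098551*I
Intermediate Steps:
P(R, Q) = -8/3 (P(R, Q) = -3 + (⅓)*1 = -3 + ⅓ = -8/3)
Y = 23*I*√6/6 (Y = √(25481 - 28655)/6 = √(-3174)/6 = (23*I*√6)/6 = 23*I*√6/6 ≈ 9.3897*I)
H(p) = p (H(p) = (p² - p²) + p = 0 + p = p)
1/(Y + H(K(P(1/(-5 - 5), 4)))) = 1/(23*I*√6/6 - 8/3) = 1/(-8/3 + 23*I*√6/6)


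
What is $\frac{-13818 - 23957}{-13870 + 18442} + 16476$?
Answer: $\frac{75290497}{4572} \approx 16468.0$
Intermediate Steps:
$\frac{-13818 - 23957}{-13870 + 18442} + 16476 = - \frac{37775}{4572} + 16476 = \frac{75290497}{4572}$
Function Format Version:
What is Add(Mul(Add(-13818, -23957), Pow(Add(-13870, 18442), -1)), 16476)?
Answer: Rational(75290497, 4572) ≈ 16468.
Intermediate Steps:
Add(Mul(Add(-13818, -23957), Pow(Add(-13870, 18442), -1)), 16476) = Add(Mul(-37775, Pow(4572, -1)), 16476) = Add(Mul(-37775, Rational(1, 4572)), 16476) = Add(Rational(-37775, 4572), 16476) = Rational(75290497, 4572)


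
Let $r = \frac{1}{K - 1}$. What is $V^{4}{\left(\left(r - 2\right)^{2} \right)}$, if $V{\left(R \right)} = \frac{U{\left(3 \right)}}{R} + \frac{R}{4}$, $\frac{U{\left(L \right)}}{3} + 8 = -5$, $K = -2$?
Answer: $\frac{10973657164800625}{9682651996416} \approx 1133.3$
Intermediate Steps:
$U{\left(L \right)} = -39$ ($U{\left(L \right)} = -24 + 3 \left(-5\right) = -24 - 15 = -39$)
$r = - \frac{1}{3}$ ($r = \frac{1}{-2 - 1} = \frac{1}{-3} = - \frac{1}{3} \approx -0.33333$)
$V{\left(R \right)} = - \frac{39}{R} + \frac{R}{4}$
$V^{4}{\left(\left(r - 2\right)^{2} \right)} = \left(- \frac{39}{\left(- \frac{1}{3} - 2\right)^{2}} + \frac{\left(- \frac{1}{3} - 2\right)^{2}}{4}\right)^{4} = \left(- \frac{39}{\left(- \frac{7}{3}\right)^{2}} + \frac{\left(- \frac{7}{3}\right)^{2}}{4}\right)^{4} = \left(- \frac{39}{\frac{49}{9}} + \frac{1}{4} \cdot \frac{49}{9}\right)^{4} = \left(\left(-39\right) \frac{9}{49} + \frac{49}{36}\right)^{4} = \left(- \frac{351}{49} + \frac{49}{36}\right)^{4} = \left(- \frac{10235}{1764}\right)^{4} = \frac{10973657164800625}{9682651996416}$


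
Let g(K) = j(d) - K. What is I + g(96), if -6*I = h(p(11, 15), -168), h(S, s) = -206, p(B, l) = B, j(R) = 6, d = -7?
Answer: -167/3 ≈ -55.667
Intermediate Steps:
g(K) = 6 - K
I = 103/3 (I = -⅙*(-206) = 103/3 ≈ 34.333)
I + g(96) = 103/3 + (6 - 1*96) = 103/3 + (6 - 96) = 103/3 - 90 = -167/3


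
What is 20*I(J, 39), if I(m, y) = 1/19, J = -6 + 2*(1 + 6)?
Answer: 20/19 ≈ 1.0526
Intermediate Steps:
J = 8 (J = -6 + 2*7 = -6 + 14 = 8)
I(m, y) = 1/19
20*I(J, 39) = 20*(1/19) = 20/19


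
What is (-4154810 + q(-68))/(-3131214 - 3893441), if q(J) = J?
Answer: 4154878/7024655 ≈ 0.59147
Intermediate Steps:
(-4154810 + q(-68))/(-3131214 - 3893441) = (-4154810 - 68)/(-3131214 - 3893441) = -4154878/(-7024655) = -4154878*(-1/7024655) = 4154878/7024655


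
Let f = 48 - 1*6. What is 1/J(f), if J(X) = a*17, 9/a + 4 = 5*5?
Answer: 7/51 ≈ 0.13725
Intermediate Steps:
f = 42 (f = 48 - 6 = 42)
a = 3/7 (a = 9/(-4 + 5*5) = 9/(-4 + 25) = 9/21 = 9*(1/21) = 3/7 ≈ 0.42857)
J(X) = 51/7 (J(X) = (3/7)*17 = 51/7)
1/J(f) = 1/(51/7) = 7/51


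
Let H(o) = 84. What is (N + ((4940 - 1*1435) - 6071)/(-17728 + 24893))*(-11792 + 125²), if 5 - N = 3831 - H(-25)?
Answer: -102778046668/7165 ≈ -1.4344e+7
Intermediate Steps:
N = -3742 (N = 5 - (3831 - 1*84) = 5 - (3831 - 84) = 5 - 1*3747 = 5 - 3747 = -3742)
(N + ((4940 - 1*1435) - 6071)/(-17728 + 24893))*(-11792 + 125²) = (-3742 + ((4940 - 1*1435) - 6071)/(-17728 + 24893))*(-11792 + 125²) = (-3742 + ((4940 - 1435) - 6071)/7165)*(-11792 + 15625) = (-3742 + (3505 - 6071)*(1/7165))*3833 = (-3742 - 2566*1/7165)*3833 = (-3742 - 2566/7165)*3833 = -26813996/7165*3833 = -102778046668/7165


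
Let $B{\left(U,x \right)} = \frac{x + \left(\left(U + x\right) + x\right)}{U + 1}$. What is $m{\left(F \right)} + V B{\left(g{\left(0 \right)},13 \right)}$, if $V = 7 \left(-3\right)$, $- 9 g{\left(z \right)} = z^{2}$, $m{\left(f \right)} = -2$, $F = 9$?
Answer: $-821$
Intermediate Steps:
$g{\left(z \right)} = - \frac{z^{2}}{9}$
$B{\left(U,x \right)} = \frac{U + 3 x}{1 + U}$ ($B{\left(U,x \right)} = \frac{x + \left(U + 2 x\right)}{1 + U} = \frac{U + 3 x}{1 + U}$)
$V = -21$
$m{\left(F \right)} + V B{\left(g{\left(0 \right)},13 \right)} = -2 - 21 \frac{- \frac{0^{2}}{9} + 3 \cdot 13}{1 - \frac{0^{2}}{9}} = -2 - 21 \frac{\left(- \frac{1}{9}\right) 0 + 39}{1 - 0} = -2 - 21 \frac{0 + 39}{1 + 0} = -2 - 21 \cdot 1^{-1} \cdot 39 = -2 - 21 \cdot 1 \cdot 39 = -2 - 819 = -821$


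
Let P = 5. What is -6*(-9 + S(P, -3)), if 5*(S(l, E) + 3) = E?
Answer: 378/5 ≈ 75.600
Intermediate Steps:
S(l, E) = -3 + E/5
-6*(-9 + S(P, -3)) = -6*(-9 + (-3 + (1/5)*(-3))) = -6*(-9 + (-3 - 3/5)) = -6*(-9 - 18/5) = -6*(-63/5) = 378/5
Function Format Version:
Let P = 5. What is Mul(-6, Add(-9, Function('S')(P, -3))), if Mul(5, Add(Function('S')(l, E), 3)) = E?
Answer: Rational(378, 5) ≈ 75.600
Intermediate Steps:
Function('S')(l, E) = Add(-3, Mul(Rational(1, 5), E))
Mul(-6, Add(-9, Function('S')(P, -3))) = Mul(-6, Add(-9, Add(-3, Mul(Rational(1, 5), -3)))) = Mul(-6, Add(-9, Add(-3, Rational(-3, 5)))) = Mul(-6, Add(-9, Rational(-18, 5))) = Mul(-6, Rational(-63, 5)) = Rational(378, 5)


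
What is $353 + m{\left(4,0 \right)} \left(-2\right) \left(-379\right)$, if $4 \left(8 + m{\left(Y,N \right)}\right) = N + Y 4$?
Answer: $-2679$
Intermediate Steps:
$m{\left(Y,N \right)} = -8 + Y + \frac{N}{4}$ ($m{\left(Y,N \right)} = -8 + \frac{N + Y 4}{4} = -8 + \frac{N + 4 Y}{4} = -8 + \left(Y + \frac{N}{4}\right) = -8 + Y + \frac{N}{4}$)
$353 + m{\left(4,0 \right)} \left(-2\right) \left(-379\right) = 353 + \left(-8 + 4 + \frac{1}{4} \cdot 0\right) \left(-2\right) \left(-379\right) = 353 + \left(-8 + 4 + 0\right) \left(-2\right) \left(-379\right) = 353 + \left(-4\right) \left(-2\right) \left(-379\right) = 353 + 8 \left(-379\right) = 353 - 3032 = -2679$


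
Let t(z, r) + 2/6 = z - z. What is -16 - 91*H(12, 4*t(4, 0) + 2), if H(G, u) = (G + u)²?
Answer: -131548/9 ≈ -14616.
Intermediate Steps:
t(z, r) = -⅓ (t(z, r) = -⅓ + (z - z) = -⅓ + 0 = -⅓)
-16 - 91*H(12, 4*t(4, 0) + 2) = -16 - 91*(12 + (4*(-⅓) + 2))² = -16 - 91*(12 + (-4/3 + 2))² = -16 - 91*(12 + ⅔)² = -16 - 91*(38/3)² = -16 - 91*1444/9 = -16 - 131404/9 = -131548/9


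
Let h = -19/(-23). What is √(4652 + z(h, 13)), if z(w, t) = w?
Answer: √2461345/23 ≈ 68.212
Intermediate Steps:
h = 19/23 (h = -19*(-1/23) = 19/23 ≈ 0.82609)
√(4652 + z(h, 13)) = √(4652 + 19/23) = √(107015/23) = √2461345/23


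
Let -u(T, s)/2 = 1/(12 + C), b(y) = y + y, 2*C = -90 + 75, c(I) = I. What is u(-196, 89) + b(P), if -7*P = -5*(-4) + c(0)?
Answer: -388/63 ≈ -6.1587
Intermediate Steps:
P = -20/7 (P = -(-5*(-4) + 0)/7 = -(20 + 0)/7 = -⅐*20 = -20/7 ≈ -2.8571)
C = -15/2 (C = (-90 + 75)/2 = (½)*(-15) = -15/2 ≈ -7.5000)
b(y) = 2*y
u(T, s) = -4/9 (u(T, s) = -2/(12 - 15/2) = -2/9/2 = -2*2/9 = -4/9)
u(-196, 89) + b(P) = -4/9 + 2*(-20/7) = -4/9 - 40/7 = -388/63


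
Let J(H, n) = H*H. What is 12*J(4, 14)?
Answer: 192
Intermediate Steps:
J(H, n) = H²
12*J(4, 14) = 12*4² = 12*16 = 192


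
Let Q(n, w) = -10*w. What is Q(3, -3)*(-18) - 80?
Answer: -620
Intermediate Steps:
Q(3, -3)*(-18) - 80 = -10*(-3)*(-18) - 80 = 30*(-18) - 80 = -540 - 80 = -620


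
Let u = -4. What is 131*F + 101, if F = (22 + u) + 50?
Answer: 9009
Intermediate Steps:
F = 68 (F = (22 - 4) + 50 = 18 + 50 = 68)
131*F + 101 = 131*68 + 101 = 8908 + 101 = 9009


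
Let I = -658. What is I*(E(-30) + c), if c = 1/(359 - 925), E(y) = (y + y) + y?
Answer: 16759589/283 ≈ 59221.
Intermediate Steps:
E(y) = 3*y (E(y) = 2*y + y = 3*y)
c = -1/566 (c = 1/(-566) = -1/566 ≈ -0.0017668)
I*(E(-30) + c) = -658*(3*(-30) - 1/566) = -658*(-90 - 1/566) = -658*(-50941/566) = 16759589/283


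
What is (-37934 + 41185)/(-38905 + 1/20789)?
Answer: -67585039/808796044 ≈ -0.083562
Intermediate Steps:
(-37934 + 41185)/(-38905 + 1/20789) = 3251/(-38905 + 1/20789) = 3251/(-808796044/20789) = 3251*(-20789/808796044) = -67585039/808796044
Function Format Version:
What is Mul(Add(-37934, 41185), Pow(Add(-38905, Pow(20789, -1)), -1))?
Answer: Rational(-67585039, 808796044) ≈ -0.083562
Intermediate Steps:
Mul(Add(-37934, 41185), Pow(Add(-38905, Pow(20789, -1)), -1)) = Mul(3251, Pow(Add(-38905, Rational(1, 20789)), -1)) = Mul(3251, Pow(Rational(-808796044, 20789), -1)) = Mul(3251, Rational(-20789, 808796044)) = Rational(-67585039, 808796044)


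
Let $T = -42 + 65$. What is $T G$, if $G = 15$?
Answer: $345$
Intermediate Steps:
$T = 23$
$T G = 23 \cdot 15 = 345$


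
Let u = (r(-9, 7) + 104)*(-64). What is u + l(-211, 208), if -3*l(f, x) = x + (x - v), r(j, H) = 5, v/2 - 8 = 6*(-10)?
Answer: -21448/3 ≈ -7149.3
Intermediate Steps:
v = -104 (v = 16 + 2*(6*(-10)) = 16 + 2*(-60) = 16 - 120 = -104)
l(f, x) = -104/3 - 2*x/3 (l(f, x) = -(x + (x - 1*(-104)))/3 = -(x + (x + 104))/3 = -(x + (104 + x))/3 = -(104 + 2*x)/3 = -104/3 - 2*x/3)
u = -6976 (u = (5 + 104)*(-64) = 109*(-64) = -6976)
u + l(-211, 208) = -6976 + (-104/3 - ⅔*208) = -6976 + (-104/3 - 416/3) = -6976 - 520/3 = -21448/3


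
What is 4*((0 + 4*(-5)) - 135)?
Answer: -620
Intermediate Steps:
4*((0 + 4*(-5)) - 135) = 4*((0 - 20) - 135) = 4*(-20 - 135) = 4*(-155) = -620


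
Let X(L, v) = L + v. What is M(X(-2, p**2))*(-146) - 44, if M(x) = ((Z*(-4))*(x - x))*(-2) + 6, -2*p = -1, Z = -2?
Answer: -920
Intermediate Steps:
p = 1/2 (p = -1/2*(-1) = 1/2 ≈ 0.50000)
M(x) = 6 (M(x) = ((-2*(-4))*(x - x))*(-2) + 6 = (8*0)*(-2) + 6 = 0*(-2) + 6 = 0 + 6 = 6)
M(X(-2, p**2))*(-146) - 44 = 6*(-146) - 44 = -876 - 44 = -920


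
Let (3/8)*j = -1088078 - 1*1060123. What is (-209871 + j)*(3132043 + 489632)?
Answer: -21506980171725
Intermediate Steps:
j = -5728536 (j = 8*(-1088078 - 1*1060123)/3 = 8*(-1088078 - 1060123)/3 = (8/3)*(-2148201) = -5728536)
(-209871 + j)*(3132043 + 489632) = (-209871 - 5728536)*(3132043 + 489632) = -5938407*3621675 = -21506980171725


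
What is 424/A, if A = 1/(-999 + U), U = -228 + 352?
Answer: -371000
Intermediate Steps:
U = 124
A = -1/875 (A = 1/(-999 + 124) = 1/(-875) = -1/875 ≈ -0.0011429)
424/A = 424/(-1/875) = 424*(-875) = -371000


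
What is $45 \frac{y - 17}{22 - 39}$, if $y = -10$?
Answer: $\frac{1215}{17} \approx 71.471$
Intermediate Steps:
$45 \frac{y - 17}{22 - 39} = 45 \frac{-10 - 17}{22 - 39} = 45 \left(- \frac{27}{-17}\right) = 45 \left(\left(-27\right) \left(- \frac{1}{17}\right)\right) = 45 \cdot \frac{27}{17} = \frac{1215}{17}$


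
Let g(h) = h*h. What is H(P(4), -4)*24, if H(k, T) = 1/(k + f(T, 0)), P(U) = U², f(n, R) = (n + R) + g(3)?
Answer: 8/7 ≈ 1.1429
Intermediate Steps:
g(h) = h²
f(n, R) = 9 + R + n (f(n, R) = (n + R) + 3² = (R + n) + 9 = 9 + R + n)
H(k, T) = 1/(9 + T + k) (H(k, T) = 1/(k + (9 + 0 + T)) = 1/(k + (9 + T)) = 1/(9 + T + k))
H(P(4), -4)*24 = 24/(9 - 4 + 4²) = 24/(9 - 4 + 16) = 24/21 = (1/21)*24 = 8/7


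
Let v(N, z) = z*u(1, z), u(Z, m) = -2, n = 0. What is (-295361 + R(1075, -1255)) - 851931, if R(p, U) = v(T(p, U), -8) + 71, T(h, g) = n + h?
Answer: -1147205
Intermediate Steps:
T(h, g) = h (T(h, g) = 0 + h = h)
v(N, z) = -2*z (v(N, z) = z*(-2) = -2*z)
R(p, U) = 87 (R(p, U) = -2*(-8) + 71 = 16 + 71 = 87)
(-295361 + R(1075, -1255)) - 851931 = (-295361 + 87) - 851931 = -295274 - 851931 = -1147205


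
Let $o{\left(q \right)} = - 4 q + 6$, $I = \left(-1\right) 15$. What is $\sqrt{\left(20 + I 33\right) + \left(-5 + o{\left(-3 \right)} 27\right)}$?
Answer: $\sqrt{6} \approx 2.4495$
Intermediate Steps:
$I = -15$
$o{\left(q \right)} = 6 - 4 q$
$\sqrt{\left(20 + I 33\right) + \left(-5 + o{\left(-3 \right)} 27\right)} = \sqrt{\left(20 - 495\right) - \left(5 - \left(6 - -12\right) 27\right)} = \sqrt{\left(20 - 495\right) - \left(5 - \left(6 + 12\right) 27\right)} = \sqrt{-475 + \left(-5 + 18 \cdot 27\right)} = \sqrt{-475 + \left(-5 + 486\right)} = \sqrt{-475 + 481} = \sqrt{6}$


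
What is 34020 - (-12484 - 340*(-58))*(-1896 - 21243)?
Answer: 167467824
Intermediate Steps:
34020 - (-12484 - 340*(-58))*(-1896 - 21243) = 34020 - (-12484 + 19720)*(-23139) = 34020 - 7236*(-23139) = 34020 - 1*(-167433804) = 34020 + 167433804 = 167467824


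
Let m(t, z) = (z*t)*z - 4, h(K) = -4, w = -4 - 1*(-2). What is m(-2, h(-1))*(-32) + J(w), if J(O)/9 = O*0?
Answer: 1152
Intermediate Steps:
w = -2 (w = -4 + 2 = -2)
m(t, z) = -4 + t*z² (m(t, z) = (t*z)*z - 4 = t*z² - 4 = -4 + t*z²)
J(O) = 0 (J(O) = 9*(O*0) = 9*0 = 0)
m(-2, h(-1))*(-32) + J(w) = (-4 - 2*(-4)²)*(-32) + 0 = (-4 - 2*16)*(-32) + 0 = (-4 - 32)*(-32) + 0 = -36*(-32) + 0 = 1152 + 0 = 1152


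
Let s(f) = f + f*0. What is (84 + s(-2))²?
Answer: 6724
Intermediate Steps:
s(f) = f (s(f) = f + 0 = f)
(84 + s(-2))² = (84 - 2)² = 82² = 6724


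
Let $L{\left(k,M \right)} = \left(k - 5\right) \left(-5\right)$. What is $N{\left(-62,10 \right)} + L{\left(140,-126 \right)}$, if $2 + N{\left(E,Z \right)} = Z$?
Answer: $-667$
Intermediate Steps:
$N{\left(E,Z \right)} = -2 + Z$
$L{\left(k,M \right)} = 25 - 5 k$ ($L{\left(k,M \right)} = \left(-5 + k\right) \left(-5\right) = 25 - 5 k$)
$N{\left(-62,10 \right)} + L{\left(140,-126 \right)} = \left(-2 + 10\right) + \left(25 - 700\right) = 8 + \left(25 - 700\right) = 8 - 675 = -667$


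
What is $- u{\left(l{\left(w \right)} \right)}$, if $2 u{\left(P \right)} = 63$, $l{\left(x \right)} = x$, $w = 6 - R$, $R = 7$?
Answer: $- \frac{63}{2} \approx -31.5$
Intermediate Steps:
$w = -1$ ($w = 6 - 7 = -1$)
$u{\left(P \right)} = \frac{63}{2}$ ($u{\left(P \right)} = \frac{1}{2} \cdot 63 = \frac{63}{2}$)
$- u{\left(l{\left(w \right)} \right)} = \left(-1\right) \frac{63}{2} = - \frac{63}{2}$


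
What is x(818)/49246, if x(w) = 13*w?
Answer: 5317/24623 ≈ 0.21594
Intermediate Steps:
x(818)/49246 = (13*818)/49246 = 10634*(1/49246) = 5317/24623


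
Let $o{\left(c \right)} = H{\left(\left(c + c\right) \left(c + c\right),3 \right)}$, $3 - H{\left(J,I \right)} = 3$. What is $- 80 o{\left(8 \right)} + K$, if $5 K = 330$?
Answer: $66$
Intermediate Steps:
$H{\left(J,I \right)} = 0$ ($H{\left(J,I \right)} = 3 - 3 = 0$)
$o{\left(c \right)} = 0$
$K = 66$ ($K = \frac{1}{5} \cdot 330 = 66$)
$- 80 o{\left(8 \right)} + K = \left(-80\right) 0 + 66 = 0 + 66 = 66$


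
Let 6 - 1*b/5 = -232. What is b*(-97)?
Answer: -115430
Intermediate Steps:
b = 1190 (b = 30 - 5*(-232) = 30 + 1160 = 1190)
b*(-97) = 1190*(-97) = -115430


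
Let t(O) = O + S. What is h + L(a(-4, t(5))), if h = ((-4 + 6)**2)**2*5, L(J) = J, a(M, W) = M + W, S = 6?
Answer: 87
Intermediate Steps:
t(O) = 6 + O (t(O) = O + 6 = 6 + O)
h = 80 (h = (2**2)**2*5 = 4**2*5 = 16*5 = 80)
h + L(a(-4, t(5))) = 80 + (-4 + (6 + 5)) = 80 + (-4 + 11) = 80 + 7 = 87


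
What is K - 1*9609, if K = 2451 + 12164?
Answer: 5006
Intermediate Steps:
K = 14615
K - 1*9609 = 14615 - 1*9609 = 14615 - 9609 = 5006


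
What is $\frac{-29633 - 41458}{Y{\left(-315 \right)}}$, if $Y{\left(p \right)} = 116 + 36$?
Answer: $- \frac{71091}{152} \approx -467.7$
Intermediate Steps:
$Y{\left(p \right)} = 152$
$\frac{-29633 - 41458}{Y{\left(-315 \right)}} = \frac{-29633 - 41458}{152} = \left(-71091\right) \frac{1}{152} = - \frac{71091}{152}$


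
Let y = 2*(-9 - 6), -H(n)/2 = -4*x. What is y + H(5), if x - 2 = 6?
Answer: 34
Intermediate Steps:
x = 8 (x = 2 + 6 = 8)
H(n) = 64 (H(n) = -(-8)*8 = -2*(-32) = 64)
y = -30 (y = 2*(-15) = -30)
y + H(5) = -30 + 64 = 34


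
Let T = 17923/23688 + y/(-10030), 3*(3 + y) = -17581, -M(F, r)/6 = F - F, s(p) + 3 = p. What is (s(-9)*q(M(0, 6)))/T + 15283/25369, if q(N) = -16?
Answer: 5052773690957/35148013799 ≈ 143.76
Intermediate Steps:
s(p) = -3 + p
M(F, r) = 0 (M(F, r) = -6*(F - F) = -6*0 = 0)
y = -17590/3 (y = -3 + (⅓)*(-17581) = -3 - 17581/3 = -17590/3 ≈ -5863.3)
T = 31865833/23759064 (T = 17923/23688 - 17590/3/(-10030) = 17923*(1/23688) - 17590/3*(-1/10030) = 17923/23688 + 1759/3009 = 31865833/23759064 ≈ 1.3412)
(s(-9)*q(M(0, 6)))/T + 15283/25369 = ((-3 - 9)*(-16))/(31865833/23759064) + 15283/25369 = -12*(-16)*(23759064/31865833) + 15283*(1/25369) = 192*(23759064/31865833) + 15283/25369 = 4561740288/31865833 + 15283/25369 = 5052773690957/35148013799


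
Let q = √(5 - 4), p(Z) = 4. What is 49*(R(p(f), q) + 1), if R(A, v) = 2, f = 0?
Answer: 147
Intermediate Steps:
q = 1 (q = √1 = 1)
49*(R(p(f), q) + 1) = 49*(2 + 1) = 49*3 = 147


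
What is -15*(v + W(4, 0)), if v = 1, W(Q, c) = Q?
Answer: -75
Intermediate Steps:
-15*(v + W(4, 0)) = -15*(1 + 4) = -15*5 = -75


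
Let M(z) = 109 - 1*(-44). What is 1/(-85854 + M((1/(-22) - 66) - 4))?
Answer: -1/85701 ≈ -1.1668e-5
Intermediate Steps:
M(z) = 153 (M(z) = 109 + 44 = 153)
1/(-85854 + M((1/(-22) - 66) - 4)) = 1/(-85854 + 153) = 1/(-85701) = -1/85701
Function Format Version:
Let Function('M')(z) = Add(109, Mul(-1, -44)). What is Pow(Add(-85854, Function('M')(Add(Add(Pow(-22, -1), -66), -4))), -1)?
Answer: Rational(-1, 85701) ≈ -1.1668e-5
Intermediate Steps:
Function('M')(z) = 153 (Function('M')(z) = Add(109, 44) = 153)
Pow(Add(-85854, Function('M')(Add(Add(Pow(-22, -1), -66), -4))), -1) = Pow(Add(-85854, 153), -1) = Pow(-85701, -1) = Rational(-1, 85701)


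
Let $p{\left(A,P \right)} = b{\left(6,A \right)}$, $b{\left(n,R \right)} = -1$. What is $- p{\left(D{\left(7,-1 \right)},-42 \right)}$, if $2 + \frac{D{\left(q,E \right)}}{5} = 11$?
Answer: $1$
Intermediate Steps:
$D{\left(q,E \right)} = 45$ ($D{\left(q,E \right)} = -10 + 5 \cdot 11 = -10 + 55 = 45$)
$p{\left(A,P \right)} = -1$
$- p{\left(D{\left(7,-1 \right)},-42 \right)} = \left(-1\right) \left(-1\right) = 1$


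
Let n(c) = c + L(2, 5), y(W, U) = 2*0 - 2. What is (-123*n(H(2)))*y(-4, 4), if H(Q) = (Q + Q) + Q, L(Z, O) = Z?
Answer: 1968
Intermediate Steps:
y(W, U) = -2 (y(W, U) = 0 - 2 = -2)
H(Q) = 3*Q (H(Q) = 2*Q + Q = 3*Q)
n(c) = 2 + c (n(c) = c + 2 = 2 + c)
(-123*n(H(2)))*y(-4, 4) = -123*(2 + 3*2)*(-2) = -123*(2 + 6)*(-2) = -123*8*(-2) = -984*(-2) = 1968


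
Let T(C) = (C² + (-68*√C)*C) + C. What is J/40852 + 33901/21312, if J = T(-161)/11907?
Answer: 65439821117/41137637184 + 391*I*√161/17372313 ≈ 1.5908 + 0.00028558*I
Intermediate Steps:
T(C) = C + C² - 68*C^(3/2) (T(C) = (C² - 68*C^(3/2)) + C = C + C² - 68*C^(3/2))
J = 3680/1701 + 1564*I*√161/1701 (J = (-161 + (-161)² - (-10948)*I*√161)/11907 = (-161 + 25921 - (-10948)*I*√161)*(1/11907) = (-161 + 25921 + 10948*I*√161)*(1/11907) = (25760 + 10948*I*√161)*(1/11907) = 3680/1701 + 1564*I*√161/1701 ≈ 2.1634 + 11.667*I)
J/40852 + 33901/21312 = (3680/1701 + 1564*I*√161/1701)/40852 + 33901/21312 = (3680/1701 + 1564*I*√161/1701)*(1/40852) + 33901*(1/21312) = (920/17372313 + 391*I*√161/17372313) + 33901/21312 = 65439821117/41137637184 + 391*I*√161/17372313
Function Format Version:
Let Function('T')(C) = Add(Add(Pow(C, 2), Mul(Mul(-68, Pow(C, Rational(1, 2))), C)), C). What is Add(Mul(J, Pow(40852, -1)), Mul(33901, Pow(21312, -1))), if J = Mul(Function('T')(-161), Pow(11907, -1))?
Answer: Add(Rational(65439821117, 41137637184), Mul(Rational(391, 17372313), I, Pow(161, Rational(1, 2)))) ≈ Add(1.5908, Mul(0.00028558, I))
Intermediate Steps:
Function('T')(C) = Add(C, Pow(C, 2), Mul(-68, Pow(C, Rational(3, 2)))) (Function('T')(C) = Add(Add(Pow(C, 2), Mul(-68, Pow(C, Rational(3, 2)))), C) = Add(C, Pow(C, 2), Mul(-68, Pow(C, Rational(3, 2)))))
J = Add(Rational(3680, 1701), Mul(Rational(1564, 1701), I, Pow(161, Rational(1, 2)))) (J = Mul(Add(-161, Pow(-161, 2), Mul(-68, Pow(-161, Rational(3, 2)))), Pow(11907, -1)) = Mul(Add(-161, 25921, Mul(-68, Mul(-161, I, Pow(161, Rational(1, 2))))), Rational(1, 11907)) = Mul(Add(-161, 25921, Mul(10948, I, Pow(161, Rational(1, 2)))), Rational(1, 11907)) = Mul(Add(25760, Mul(10948, I, Pow(161, Rational(1, 2)))), Rational(1, 11907)) = Add(Rational(3680, 1701), Mul(Rational(1564, 1701), I, Pow(161, Rational(1, 2)))) ≈ Add(2.1634, Mul(11.667, I)))
Add(Mul(J, Pow(40852, -1)), Mul(33901, Pow(21312, -1))) = Add(Mul(Add(Rational(3680, 1701), Mul(Rational(1564, 1701), I, Pow(161, Rational(1, 2)))), Pow(40852, -1)), Mul(33901, Pow(21312, -1))) = Add(Mul(Add(Rational(3680, 1701), Mul(Rational(1564, 1701), I, Pow(161, Rational(1, 2)))), Rational(1, 40852)), Mul(33901, Rational(1, 21312))) = Add(Add(Rational(920, 17372313), Mul(Rational(391, 17372313), I, Pow(161, Rational(1, 2)))), Rational(33901, 21312)) = Add(Rational(65439821117, 41137637184), Mul(Rational(391, 17372313), I, Pow(161, Rational(1, 2))))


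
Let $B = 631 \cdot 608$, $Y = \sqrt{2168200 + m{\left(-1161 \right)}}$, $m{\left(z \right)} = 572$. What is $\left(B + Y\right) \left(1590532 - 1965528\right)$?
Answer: $-143866465408 - 749992 \sqrt{542193} \approx -1.4442 \cdot 10^{11}$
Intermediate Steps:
$Y = 2 \sqrt{542193}$ ($Y = \sqrt{2168200 + 572} = \sqrt{2168772} = 2 \sqrt{542193} \approx 1472.7$)
$B = 383648$
$\left(B + Y\right) \left(1590532 - 1965528\right) = \left(383648 + 2 \sqrt{542193}\right) \left(1590532 - 1965528\right) = \left(383648 + 2 \sqrt{542193}\right) \left(-374996\right) = -143866465408 - 749992 \sqrt{542193}$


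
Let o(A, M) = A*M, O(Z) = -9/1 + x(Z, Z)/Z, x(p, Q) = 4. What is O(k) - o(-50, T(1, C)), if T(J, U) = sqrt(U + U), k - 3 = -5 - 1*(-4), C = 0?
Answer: -7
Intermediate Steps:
k = 2 (k = 3 + (-5 - 1*(-4)) = 3 + (-5 + 4) = 3 - 1 = 2)
T(J, U) = sqrt(2)*sqrt(U) (T(J, U) = sqrt(2*U) = sqrt(2)*sqrt(U))
O(Z) = -9 + 4/Z (O(Z) = -9/1 + 4/Z = -9*1 + 4/Z = -9 + 4/Z)
O(k) - o(-50, T(1, C)) = (-9 + 4/2) - (-50)*sqrt(2)*sqrt(0) = (-9 + 4*(1/2)) - (-50)*sqrt(2)*0 = (-9 + 2) - (-50)*0 = -7 - 1*0 = -7 + 0 = -7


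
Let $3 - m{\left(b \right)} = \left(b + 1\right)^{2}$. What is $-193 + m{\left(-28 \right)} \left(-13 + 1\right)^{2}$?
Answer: $-104737$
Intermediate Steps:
$m{\left(b \right)} = 3 - \left(1 + b\right)^{2}$ ($m{\left(b \right)} = 3 - \left(b + 1\right)^{2} = 3 - \left(1 + b\right)^{2}$)
$-193 + m{\left(-28 \right)} \left(-13 + 1\right)^{2} = -193 + \left(3 - \left(1 - 28\right)^{2}\right) \left(-13 + 1\right)^{2} = -193 + \left(3 - \left(-27\right)^{2}\right) \left(-12\right)^{2} = -193 + \left(3 - 729\right) 144 = -193 - 104544 = -104737$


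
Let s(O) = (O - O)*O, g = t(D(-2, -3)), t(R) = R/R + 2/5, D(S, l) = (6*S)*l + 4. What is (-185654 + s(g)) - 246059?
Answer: -431713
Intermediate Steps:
D(S, l) = 4 + 6*S*l (D(S, l) = 6*S*l + 4 = 4 + 6*S*l)
t(R) = 7/5 (t(R) = 1 + 2*(1/5) = 1 + 2/5 = 7/5)
g = 7/5 ≈ 1.4000
s(O) = 0 (s(O) = 0*O = 0)
(-185654 + s(g)) - 246059 = (-185654 + 0) - 246059 = -185654 - 246059 = -431713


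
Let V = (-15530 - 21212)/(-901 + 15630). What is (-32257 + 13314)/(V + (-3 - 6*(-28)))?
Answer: -279011447/2393543 ≈ -116.57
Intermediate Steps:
V = -36742/14729 ≈ -2.4945
(-32257 + 13314)/(V + (-3 - 6*(-28))) = (-32257 + 13314)/(-36742/14729 + (-3 - 6*(-28))) = -18943/(-36742/14729 + (-3 + 168)) = -18943/(-36742/14729 + 165) = -18943/2393543/14729 = -18943*14729/2393543 = -279011447/2393543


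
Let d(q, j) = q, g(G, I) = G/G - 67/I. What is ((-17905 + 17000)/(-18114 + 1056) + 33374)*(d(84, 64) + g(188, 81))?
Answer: 1940725281173/690849 ≈ 2.8092e+6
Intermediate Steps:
g(G, I) = 1 - 67/I
((-17905 + 17000)/(-18114 + 1056) + 33374)*(d(84, 64) + g(188, 81)) = ((-17905 + 17000)/(-18114 + 1056) + 33374)*(84 + (-67 + 81)/81) = (-905/(-17058) + 33374)*(84 + (1/81)*14) = (-905*(-1/17058) + 33374)*(84 + 14/81) = (905/17058 + 33374)*(6818/81) = (569294597/17058)*(6818/81) = 1940725281173/690849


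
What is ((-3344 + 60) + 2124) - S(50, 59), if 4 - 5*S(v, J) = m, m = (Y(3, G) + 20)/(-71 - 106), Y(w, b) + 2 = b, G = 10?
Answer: -1027336/885 ≈ -1160.8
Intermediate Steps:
Y(w, b) = -2 + b
m = -28/177 (m = ((-2 + 10) + 20)/(-71 - 106) = (8 + 20)/(-177) = 28*(-1/177) = -28/177 ≈ -0.15819)
S(v, J) = 736/885 (S(v, J) = 4/5 - 1/5*(-28/177) = 4/5 + 28/885 = 736/885)
((-3344 + 60) + 2124) - S(50, 59) = ((-3344 + 60) + 2124) - 1*736/885 = (-3284 + 2124) - 736/885 = -1160 - 736/885 = -1027336/885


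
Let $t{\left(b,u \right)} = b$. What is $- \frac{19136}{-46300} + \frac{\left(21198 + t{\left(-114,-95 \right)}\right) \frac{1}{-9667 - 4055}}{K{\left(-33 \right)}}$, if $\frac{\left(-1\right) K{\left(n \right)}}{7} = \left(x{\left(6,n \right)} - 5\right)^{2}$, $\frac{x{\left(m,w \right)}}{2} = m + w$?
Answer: $\frac{38091459498}{92149119025} \approx 0.41337$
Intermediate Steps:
$x{\left(m,w \right)} = 2 m + 2 w$ ($x{\left(m,w \right)} = 2 \left(m + w\right) = 2 m + 2 w$)
$K{\left(n \right)} = - 7 \left(7 + 2 n\right)^{2}$ ($K{\left(n \right)} = - 7 \left(\left(2 \cdot 6 + 2 n\right) - 5\right)^{2} = - 7 \left(\left(12 + 2 n\right) - 5\right)^{2} = - 7 \left(7 + 2 n\right)^{2}$)
$- \frac{19136}{-46300} + \frac{\left(21198 + t{\left(-114,-95 \right)}\right) \frac{1}{-9667 - 4055}}{K{\left(-33 \right)}} = - \frac{19136}{-46300} + \frac{\left(21198 - 114\right) \frac{1}{-9667 - 4055}}{\left(-7\right) \left(7 + 2 \left(-33\right)\right)^{2}} = \left(-19136\right) \left(- \frac{1}{46300}\right) + \frac{21084 \frac{1}{-13722}}{\left(-7\right) \left(7 - 66\right)^{2}} = \frac{4784}{11575} + \frac{21084 \left(- \frac{1}{13722}\right)}{\left(-7\right) \left(-59\right)^{2}} = \frac{4784}{11575} - \frac{3514}{2287 \left(\left(-7\right) 3481\right)} = \frac{4784}{11575} - \frac{3514}{2287 \left(-24367\right)} = \frac{4784}{11575} - - \frac{502}{7961047} = \frac{4784}{11575} + \frac{502}{7961047} = \frac{38091459498}{92149119025}$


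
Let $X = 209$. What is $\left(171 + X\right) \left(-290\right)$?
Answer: $-110200$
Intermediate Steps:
$\left(171 + X\right) \left(-290\right) = \left(171 + 209\right) \left(-290\right) = 380 \left(-290\right) = -110200$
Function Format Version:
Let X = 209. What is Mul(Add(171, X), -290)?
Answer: -110200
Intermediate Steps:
Mul(Add(171, X), -290) = Mul(Add(171, 209), -290) = Mul(380, -290) = -110200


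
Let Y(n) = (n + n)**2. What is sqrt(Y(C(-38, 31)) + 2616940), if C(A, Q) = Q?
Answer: 4*sqrt(163799) ≈ 1618.9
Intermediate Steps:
Y(n) = 4*n**2 (Y(n) = (2*n)**2 = 4*n**2)
sqrt(Y(C(-38, 31)) + 2616940) = sqrt(4*31**2 + 2616940) = sqrt(4*961 + 2616940) = sqrt(3844 + 2616940) = sqrt(2620784) = 4*sqrt(163799)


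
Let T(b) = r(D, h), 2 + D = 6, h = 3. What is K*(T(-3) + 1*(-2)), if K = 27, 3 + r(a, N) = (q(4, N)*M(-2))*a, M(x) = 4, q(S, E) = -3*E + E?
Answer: -2727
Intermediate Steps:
q(S, E) = -2*E
D = 4 (D = -2 + 6 = 4)
r(a, N) = -3 - 8*N*a (r(a, N) = -3 + (-2*N*4)*a = -3 + (-8*N)*a = -3 - 8*N*a)
T(b) = -99 (T(b) = -3 - 8*3*4 = -3 - 96 = -99)
K*(T(-3) + 1*(-2)) = 27*(-99 + 1*(-2)) = 27*(-99 - 2) = 27*(-101) = -2727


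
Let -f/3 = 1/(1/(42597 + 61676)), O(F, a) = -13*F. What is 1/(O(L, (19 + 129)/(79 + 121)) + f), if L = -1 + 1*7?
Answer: -1/312897 ≈ -3.1959e-6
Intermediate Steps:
L = 6 (L = -1 + 7 = 6)
f = -312819 (f = -3/(1/(42597 + 61676)) = -3/(1/104273) = -3/1/104273 = -3*104273 = -312819)
1/(O(L, (19 + 129)/(79 + 121)) + f) = 1/(-13*6 - 312819) = 1/(-78 - 312819) = 1/(-312897) = -1/312897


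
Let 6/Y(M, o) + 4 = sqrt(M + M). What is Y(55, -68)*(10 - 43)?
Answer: -396/47 - 99*sqrt(110)/47 ≈ -30.517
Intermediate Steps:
Y(M, o) = 6/(-4 + sqrt(2)*sqrt(M)) (Y(M, o) = 6/(-4 + sqrt(M + M)) = 6/(-4 + sqrt(2*M)) = 6/(-4 + sqrt(2)*sqrt(M)))
Y(55, -68)*(10 - 43) = (6/(-4 + sqrt(2)*sqrt(55)))*(10 - 43) = (6/(-4 + sqrt(110)))*(-33) = -198/(-4 + sqrt(110))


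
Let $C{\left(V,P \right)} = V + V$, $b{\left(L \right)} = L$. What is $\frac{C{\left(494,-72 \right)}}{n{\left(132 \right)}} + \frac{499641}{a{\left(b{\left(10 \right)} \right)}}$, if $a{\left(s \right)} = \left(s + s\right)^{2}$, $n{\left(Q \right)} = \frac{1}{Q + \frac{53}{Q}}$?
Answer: $\frac{1743215753}{13200} \approx 1.3206 \cdot 10^{5}$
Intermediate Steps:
$a{\left(s \right)} = 4 s^{2}$ ($a{\left(s \right)} = \left(2 s\right)^{2} = 4 s^{2}$)
$C{\left(V,P \right)} = 2 V$
$\frac{C{\left(494,-72 \right)}}{n{\left(132 \right)}} + \frac{499641}{a{\left(b{\left(10 \right)} \right)}} = \frac{2 \cdot 494}{132 \frac{1}{53 + 132^{2}}} + \frac{499641}{4 \cdot 10^{2}} = \frac{988}{132 \frac{1}{53 + 17424}} + \frac{499641}{4 \cdot 100} = \frac{988}{132 \cdot \frac{1}{17477}} + \frac{499641}{400} = \frac{988}{132 \cdot \frac{1}{17477}} + 499641 \cdot \frac{1}{400} = \frac{988}{\frac{132}{17477}} + \frac{499641}{400} = 988 \cdot \frac{17477}{132} + \frac{499641}{400} = \frac{4316819}{33} + \frac{499641}{400} = \frac{1743215753}{13200}$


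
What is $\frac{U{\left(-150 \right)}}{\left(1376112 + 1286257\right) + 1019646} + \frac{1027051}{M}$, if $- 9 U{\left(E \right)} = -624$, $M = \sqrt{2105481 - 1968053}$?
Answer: $\frac{208}{11046045} + \frac{1027051 \sqrt{34357}}{68714} \approx 2770.5$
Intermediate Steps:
$M = 2 \sqrt{34357}$ ($M = \sqrt{137428} = 2 \sqrt{34357} \approx 370.71$)
$U{\left(E \right)} = \frac{208}{3}$ ($U{\left(E \right)} = \left(- \frac{1}{9}\right) \left(-624\right) = \frac{208}{3}$)
$\frac{U{\left(-150 \right)}}{\left(1376112 + 1286257\right) + 1019646} + \frac{1027051}{M} = \frac{208}{3 \left(\left(1376112 + 1286257\right) + 1019646\right)} + \frac{1027051}{2 \sqrt{34357}} = \frac{208}{3 \left(2662369 + 1019646\right)} + 1027051 \frac{\sqrt{34357}}{68714} = \frac{208}{3 \cdot 3682015} + \frac{1027051 \sqrt{34357}}{68714} = \frac{208}{3} \cdot \frac{1}{3682015} + \frac{1027051 \sqrt{34357}}{68714} = \frac{208}{11046045} + \frac{1027051 \sqrt{34357}}{68714}$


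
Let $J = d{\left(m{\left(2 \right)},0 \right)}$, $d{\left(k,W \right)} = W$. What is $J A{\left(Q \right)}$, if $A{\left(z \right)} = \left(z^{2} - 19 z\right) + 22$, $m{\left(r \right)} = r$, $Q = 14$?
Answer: $0$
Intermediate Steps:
$A{\left(z \right)} = 22 + z^{2} - 19 z$
$J = 0$
$J A{\left(Q \right)} = 0 \left(22 + 14^{2} - 266\right) = 0 \left(22 + 196 - 266\right) = 0 \left(-48\right) = 0$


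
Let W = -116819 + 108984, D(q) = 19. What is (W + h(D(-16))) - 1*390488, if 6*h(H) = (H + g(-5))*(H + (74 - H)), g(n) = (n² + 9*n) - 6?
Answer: -1195228/3 ≈ -3.9841e+5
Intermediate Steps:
g(n) = -6 + n² + 9*n
h(H) = -962/3 + 37*H/3 (h(H) = ((H + (-6 + (-5)² + 9*(-5)))*(H + (74 - H)))/6 = ((H + (-6 + 25 - 45))*74)/6 = ((H - 26)*74)/6 = ((-26 + H)*74)/6 = (-1924 + 74*H)/6 = -962/3 + 37*H/3)
W = -7835
(W + h(D(-16))) - 1*390488 = (-7835 + (-962/3 + (37/3)*19)) - 1*390488 = (-7835 + (-962/3 + 703/3)) - 390488 = (-7835 - 259/3) - 390488 = -23764/3 - 390488 = -1195228/3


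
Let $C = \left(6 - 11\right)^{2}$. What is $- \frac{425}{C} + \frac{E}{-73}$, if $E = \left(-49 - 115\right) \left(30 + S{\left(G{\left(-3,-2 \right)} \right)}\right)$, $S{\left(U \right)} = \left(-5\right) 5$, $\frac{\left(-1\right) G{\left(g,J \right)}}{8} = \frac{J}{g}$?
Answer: $- \frac{421}{73} \approx -5.7671$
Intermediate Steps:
$G{\left(g,J \right)} = - \frac{8 J}{g}$ ($G{\left(g,J \right)} = - 8 \frac{J}{g} = - \frac{8 J}{g}$)
$S{\left(U \right)} = -25$
$E = -820$ ($E = \left(-49 - 115\right) \left(30 - 25\right) = \left(-164\right) 5 = -820$)
$C = 25$ ($C = \left(-5\right)^{2} = 25$)
$- \frac{425}{C} + \frac{E}{-73} = - \frac{425}{25} - \frac{820}{-73} = \left(-425\right) \frac{1}{25} - - \frac{820}{73} = -17 + \frac{820}{73} = - \frac{421}{73}$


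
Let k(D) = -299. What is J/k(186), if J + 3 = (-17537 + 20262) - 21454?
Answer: 18732/299 ≈ 62.649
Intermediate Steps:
J = -18732 (J = -3 + ((-17537 + 20262) - 21454) = -3 + (2725 - 21454) = -3 - 18729 = -18732)
J/k(186) = -18732/(-299) = -18732*(-1/299) = 18732/299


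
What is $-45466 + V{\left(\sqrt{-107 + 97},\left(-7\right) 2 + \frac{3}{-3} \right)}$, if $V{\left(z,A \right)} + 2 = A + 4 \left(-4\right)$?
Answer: $-45499$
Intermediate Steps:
$V{\left(z,A \right)} = -18 + A$ ($V{\left(z,A \right)} = -2 + \left(A + 4 \left(-4\right)\right) = -2 + \left(A - 16\right) = -2 + \left(-16 + A\right) = -18 + A$)
$-45466 + V{\left(\sqrt{-107 + 97},\left(-7\right) 2 + \frac{3}{-3} \right)} = -45466 - \left(32 + 1\right) = -45466 + \left(-18 + \left(-14 + 3 \left(- \frac{1}{3}\right)\right)\right) = -45466 - 33 = -45499$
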